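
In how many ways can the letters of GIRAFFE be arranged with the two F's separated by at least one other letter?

There are 7!/(2!) = 2520 arrangements of GIRAFFE in total.
Arrangements with the F's together: treat FF as one letter, giving (6)! = 720.
Hence 2520 − 720 = 1800.

1800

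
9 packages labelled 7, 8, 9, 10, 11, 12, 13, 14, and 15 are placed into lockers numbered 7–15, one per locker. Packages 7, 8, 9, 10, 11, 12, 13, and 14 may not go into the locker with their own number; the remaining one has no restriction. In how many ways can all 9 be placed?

148329

Let Aᵢ (for 7 ≤ i ≤ 14) be the placements that put package i in its forbidden locker. Any j of these fix j positions, leaving (9−j)! ways to fill the rest, and there are C(8,j) ways to pick which j.
By inclusion–exclusion, the number of valid placements is Σ_{j=0}^{8} (−1)^j C(8,j)·(9−j)!.
Computing: 362880 − 322560 + 141120 − 40320 + 8400 − 1344 + 168 − 16 + 1 = 148329.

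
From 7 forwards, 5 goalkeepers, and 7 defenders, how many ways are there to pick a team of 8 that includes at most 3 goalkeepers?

70213

Split by how many goalkeepers are chosen (0 through 3).
Sum: C(5,0)·C(14,8) + C(5,1)·C(14,7) + C(5,2)·C(14,6) + C(5,3)·C(14,5) = 3003 + 17160 + 30030 + 20020 = 70213.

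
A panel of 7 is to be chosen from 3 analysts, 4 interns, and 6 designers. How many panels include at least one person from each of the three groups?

Total 7-person selections from all 13: C(13,7) = 1716.
Subtract selections that omit an entire group: no analysts → C(10,7) = 120; no interns → C(9,7) = 36; no designers → C(7,7) = 1.
Add back selections omitting two groups (i.e. drawn from a single group): C(3,7) + C(4,7) + C(6,7) = 0.
By inclusion–exclusion: 1716 − 157 + 0 = 1559.

1559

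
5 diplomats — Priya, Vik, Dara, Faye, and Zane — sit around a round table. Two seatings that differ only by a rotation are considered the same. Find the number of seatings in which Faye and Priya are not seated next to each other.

12

Without the restriction there are (4)! = 24 seatings.
Seatings with Faye beside Priya: treat them as a block with 2 internal orders, giving 2 × (3)! = 12.
Subtracting, 24 − 12 = 12.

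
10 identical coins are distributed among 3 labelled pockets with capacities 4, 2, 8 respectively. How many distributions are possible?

Ignoring the caps, the number of non-negative solutions to x_1+…+x_3 = 10 is C(12,2) = 66.
Subtract solutions that violate a single cap (substitute x_i' = x_i − (cap_i+1)): x_1 ≥ 5 gives C(7,2) = 21; x_2 ≥ 3 gives C(9,2) = 36; x_3 ≥ 9 gives C(3,2) = 3. Together 60.
Add back pairs where two caps are both exceeded: 6 + 0 + 0 = 6.
By inclusion–exclusion the count is 66 − 60 + 6 = 12.

12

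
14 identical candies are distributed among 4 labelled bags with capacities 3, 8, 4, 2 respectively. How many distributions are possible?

19

Ignoring the caps, the number of non-negative solutions to x_1+…+x_4 = 14 is C(17,3) = 680.
Subtract solutions that violate a single cap (substitute x_i' = x_i − (cap_i+1)): x_1 ≥ 4 gives C(13,3) = 286; x_2 ≥ 9 gives C(8,3) = 56; x_3 ≥ 5 gives C(12,3) = 220; x_4 ≥ 3 gives C(14,3) = 364. Together 926.
Add back pairs where two caps are both exceeded: 4 + 56 + 120 + 1 + 10 + 84 = 275.
Subtract triples: 0 + 0 + 10 + 0 = 10.
By inclusion–exclusion the count is 680 − 926 + 275 − 10 = 19.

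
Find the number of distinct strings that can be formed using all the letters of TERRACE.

1260

TERRACE has 7 letters with E appearing twice and R appearing twice.
So there are 7! / (2!·2!) = 1260 distinguishable arrangements.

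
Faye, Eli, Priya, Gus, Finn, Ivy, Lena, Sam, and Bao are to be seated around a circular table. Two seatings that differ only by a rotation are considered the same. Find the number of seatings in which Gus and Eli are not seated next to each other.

Without the restriction there are (8)! = 40320 seatings.
Those with Gus next to Eli: fuse the pair into one unit and seat 8 units around a circle — 2·(7)! = 10080.
Subtracting, 40320 − 10080 = 30240.

30240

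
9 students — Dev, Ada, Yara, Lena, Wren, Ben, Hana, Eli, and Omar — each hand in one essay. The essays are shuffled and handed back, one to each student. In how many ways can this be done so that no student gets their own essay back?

Count assignments avoiding every fixed point. For any j of the 9 students fixed to their own essay, the other 9−j can be arranged in (9−j)! ways.
By inclusion–exclusion this is Σ_{j=0}^{9} (−1)^j C(9,j)·(9−j)!.
Computing: 362880 − 362880 + 181440 − 60480 + 15120 − 3024 + 504 − 72 + 9 − 1 = 133496.

133496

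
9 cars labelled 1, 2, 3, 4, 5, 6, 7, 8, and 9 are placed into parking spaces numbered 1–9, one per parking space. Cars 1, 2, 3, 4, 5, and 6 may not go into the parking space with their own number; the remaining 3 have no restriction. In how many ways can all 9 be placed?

Let Aᵢ (for 1 ≤ i ≤ 6) be the placements that put car i in its forbidden parking space. Any j of these fix j positions, leaving (9−j)! ways to fill the rest, and there are C(6,j) ways to pick which j.
By inclusion–exclusion, the number of valid placements is Σ_{j=0}^{6} (−1)^j C(6,j)·(9−j)!.
Computing: 362880 − 241920 + 75600 − 14400 + 1800 − 144 + 6 = 183822.

183822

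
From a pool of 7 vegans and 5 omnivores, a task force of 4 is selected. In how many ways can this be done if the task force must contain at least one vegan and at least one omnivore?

Total 4-person selections from all 12: C(12,4) = 495.
Subtract selections that omit an entire group: no vegans → C(5,4) = 5; no omnivores → C(7,4) = 35.
Both groups omitted at once is impossible, so 495 − 40 = 455.

455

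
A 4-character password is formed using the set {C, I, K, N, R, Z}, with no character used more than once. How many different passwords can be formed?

360

With no repetition, fill the 4 characters in order: 6 choices, then 5, down to 3.
That product is 6 × 5 × 4 × 3 = 360.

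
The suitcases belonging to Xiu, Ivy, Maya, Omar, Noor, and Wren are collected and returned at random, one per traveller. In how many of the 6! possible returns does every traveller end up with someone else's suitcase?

265

This is the derangement count D_6: permutations of 6 items with no fixed point.
By inclusion–exclusion this is Σ_{j=0}^{6} (−1)^j C(6,j)·(6−j)!.
Computing: 720 − 720 + 360 − 120 + 30 − 6 + 1 = 265.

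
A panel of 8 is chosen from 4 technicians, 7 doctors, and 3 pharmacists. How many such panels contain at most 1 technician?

Split by how many technicians are chosen (0 through 1).
Sum: C(4,0)·C(10,8) + C(4,1)·C(10,7) = 45 + 480 = 525.

525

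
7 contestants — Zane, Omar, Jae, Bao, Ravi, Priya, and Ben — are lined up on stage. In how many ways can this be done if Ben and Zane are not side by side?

There are 7! = 5040 arrangements in all. If Ben and Zane are adjacent, merging them into one block gives 2·(6)! = 1440 arrangements.
Complementary counting: 5040 − 1440 = 3600.

3600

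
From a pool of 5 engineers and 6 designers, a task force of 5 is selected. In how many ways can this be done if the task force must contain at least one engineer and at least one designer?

455

Total 5-person selections from all 11: C(11,5) = 462.
Selections missing a whole group: no engineers → C(6,5) = 6; no designers → C(5,5) = 1.
Both groups omitted at once is impossible, so 462 − 7 = 455.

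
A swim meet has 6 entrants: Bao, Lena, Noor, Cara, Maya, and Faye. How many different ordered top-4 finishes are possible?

360

This is an ordered selection of 4 from 6: P(6,4).
That gives 6 × 5 × 4 × 3 = 360.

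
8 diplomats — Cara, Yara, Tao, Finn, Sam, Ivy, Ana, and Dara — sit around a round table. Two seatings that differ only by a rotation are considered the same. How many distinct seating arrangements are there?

5040

Seat Cara anywhere (absorbing the rotational symmetry), then permute the other 7: (7)! = 5040.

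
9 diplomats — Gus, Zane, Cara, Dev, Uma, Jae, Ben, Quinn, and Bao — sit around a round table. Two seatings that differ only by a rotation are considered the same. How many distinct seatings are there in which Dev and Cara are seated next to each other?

Glue Dev and Cara into a block (2 internal orders). Seating 8 units around a circle gives (7)! arrangements.
So 2 × (7)! = 2 × 5040 = 10080.

10080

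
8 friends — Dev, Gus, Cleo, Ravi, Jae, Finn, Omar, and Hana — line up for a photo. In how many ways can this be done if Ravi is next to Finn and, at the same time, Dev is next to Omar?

2880

Treat {Ravi,Finn} as one block (2 orders) and {Dev,Omar} as another (2 orders).
That leaves 6 units to arrange: 2 × 2 × 6! = 4 × 720 = 2880.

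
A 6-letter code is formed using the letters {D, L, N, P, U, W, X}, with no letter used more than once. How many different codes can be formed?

With no repetition, fill the 6 letters in order: 7 choices, then 6, down to 2.
That product is 7 × 6 × 5 × 4 × 3 × 2 = 5040.

5040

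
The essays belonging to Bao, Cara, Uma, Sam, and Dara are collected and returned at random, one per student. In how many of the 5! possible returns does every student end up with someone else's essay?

Let Aᵢ be the assignments in which student i gets their own essay. We want the size of the complement of A₁∪…∪A_5.
By inclusion–exclusion this is Σ_{j=0}^{5} (−1)^j C(5,j)·(5−j)!.
Computing: 120 − 120 + 60 − 20 + 5 − 1 = 44.

44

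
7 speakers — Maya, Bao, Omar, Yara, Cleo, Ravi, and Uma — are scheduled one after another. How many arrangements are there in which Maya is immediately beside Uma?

1440

Place the 5 others and the Maya-Uma pair as 6 objects in a line; the pair has 2 internal arrangements.
So the count is 2·(6)! = 1440.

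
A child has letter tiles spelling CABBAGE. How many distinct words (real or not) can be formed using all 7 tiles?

1260

CABBAGE has 7 letters with A appearing twice and B appearing twice.
Dividing 7! = 5040 by 2!·2! = 4 for the repeated letters gives 1260.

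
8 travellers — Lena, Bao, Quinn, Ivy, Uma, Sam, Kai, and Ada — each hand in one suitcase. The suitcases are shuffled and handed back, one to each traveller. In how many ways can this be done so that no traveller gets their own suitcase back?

14833

This is the derangement count D_8: permutations of 8 items with no fixed point.
By inclusion–exclusion this is Σ_{j=0}^{8} (−1)^j C(8,j)·(8−j)!.
Computing: 40320 − 40320 + 20160 − 6720 + 1680 − 336 + 56 − 8 + 1 = 14833.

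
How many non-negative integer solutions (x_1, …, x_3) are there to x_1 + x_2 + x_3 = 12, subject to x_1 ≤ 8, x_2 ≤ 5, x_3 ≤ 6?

32

Ignoring the caps, the number of non-negative solutions to x_1+…+x_3 = 12 is C(14,2) = 91.
Subtract solutions that violate a single cap (substitute x_i' = x_i − (cap_i+1)): x_1 ≥ 9 gives C(5,2) = 10; x_2 ≥ 6 gives C(8,2) = 28; x_3 ≥ 7 gives C(7,2) = 21. Together 59.
No two caps can be exceeded simultaneously, so the pair terms are all 0.
By inclusion–exclusion the count is 91 − 59 + 0 = 32.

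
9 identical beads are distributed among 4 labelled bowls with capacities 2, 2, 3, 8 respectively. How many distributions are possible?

Ignoring the caps, the number of non-negative solutions to x_1+…+x_4 = 9 is C(12,3) = 220.
Subtract solutions that violate a single cap (substitute x_i' = x_i − (cap_i+1)): x_1 ≥ 3 gives C(9,3) = 84; x_2 ≥ 3 gives C(9,3) = 84; x_3 ≥ 4 gives C(8,3) = 56; x_4 ≥ 9 gives C(3,3) = 1. Together 225.
Add back pairs where two caps are both exceeded: 20 + 10 + 0 + 10 + 0 + 0 = 40.
By inclusion–exclusion the count is 220 − 225 + 40 = 35.

35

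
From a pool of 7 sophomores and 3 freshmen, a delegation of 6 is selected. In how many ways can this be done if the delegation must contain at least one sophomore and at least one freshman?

Unrestricted: C(10,6) = 210 ways to pick any 6 of the 10.
Selections missing a whole group: no sophomores → C(3,6) = 0; no freshmen → C(7,6) = 7.
Both groups omitted at once is impossible, so 210 − 7 = 203.

203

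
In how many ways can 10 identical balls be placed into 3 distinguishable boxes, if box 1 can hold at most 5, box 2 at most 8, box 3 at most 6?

38

Without the upper bounds there are C(12,2) = 66 ways to split 10 among 3 boxes.
Subtract solutions that violate a single cap (substitute x_i' = x_i − (cap_i+1)): x_1 ≥ 6 gives C(6,2) = 15; x_2 ≥ 9 gives C(3,2) = 3; x_3 ≥ 7 gives C(5,2) = 10. Together 28.
No two caps can be exceeded simultaneously, so the pair terms are all 0.
By inclusion–exclusion the count is 66 − 28 + 0 = 38.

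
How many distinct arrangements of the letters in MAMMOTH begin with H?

120

Fix H in the first position and arrange the remaining 6 letters.
Those 6 letters have M appearing 3 times, giving (6)!/(3!) = 120.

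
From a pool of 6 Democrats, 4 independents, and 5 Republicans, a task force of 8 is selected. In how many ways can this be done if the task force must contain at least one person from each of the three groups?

6216

With no constraint there are C(15,8) = 6435 possible selections.
Subtract selections that omit an entire group: no Democrats → C(9,8) = 9; no independents → C(11,8) = 165; no Republicans → C(10,8) = 45.
Add back selections omitting two groups (i.e. drawn from a single group): C(6,8) + C(4,8) + C(5,8) = 0.
By inclusion–exclusion: 6435 − 219 + 0 = 6216.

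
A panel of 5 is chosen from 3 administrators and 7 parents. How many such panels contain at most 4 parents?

Split by how many parents are chosen (0 through 4).
Sum: C(7,0)·C(3,5) + C(7,1)·C(3,4) + C(7,2)·C(3,3) + C(7,3)·C(3,2) + C(7,4)·C(3,1) = 0 + 0 + 21 + 105 + 105 = 231.

231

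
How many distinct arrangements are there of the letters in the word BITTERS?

2520

The 7 letters of BITTERS have repeats: T appearing twice.
Dividing 7! = 5040 by 2! = 2 for the repeated letters gives 2520.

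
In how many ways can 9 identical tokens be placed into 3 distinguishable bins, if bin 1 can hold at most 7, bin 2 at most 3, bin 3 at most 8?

Without the upper bounds there are C(11,2) = 55 ways to split 9 among 3 bins.
Subtract solutions that violate a single cap (substitute x_i' = x_i − (cap_i+1)): x_1 ≥ 8 gives C(3,2) = 3; x_2 ≥ 4 gives C(7,2) = 21; x_3 ≥ 9 gives C(2,2) = 1. Together 25.
No two caps can be exceeded simultaneously, so the pair terms are all 0.
By inclusion–exclusion the count is 55 − 25 + 0 = 30.

30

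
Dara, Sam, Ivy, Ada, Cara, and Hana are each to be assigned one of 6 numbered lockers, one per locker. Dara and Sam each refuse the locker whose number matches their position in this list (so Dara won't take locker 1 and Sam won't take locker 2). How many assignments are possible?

Let Aᵢ (for i ∈ {1, 2}) be the placements that put person i in their forbidden locker. Any j of these fix j positions, leaving (6−j)! ways to fill the rest, and there are C(2,j) ways to pick which j.
By inclusion–exclusion, the number of valid placements is Σ_{j=0}^{2} (−1)^j C(2,j)·(6−j)!.
Computing: 720 − 240 + 24 = 504.

504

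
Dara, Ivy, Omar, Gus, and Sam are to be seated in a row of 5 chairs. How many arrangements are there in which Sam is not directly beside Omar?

72

Of the 5! = 120 arrangements, those with Sam and Omar adjacent number 2 × 4! = 48 (treat the pair as a block with 2 internal orders).
Complementary counting: 120 − 48 = 72.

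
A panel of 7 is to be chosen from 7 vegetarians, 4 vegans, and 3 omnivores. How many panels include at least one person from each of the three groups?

With no constraint there are C(14,7) = 3432 possible selections.
Subtract selections that omit an entire group: no vegetarians → C(7,7) = 1; no vegans → C(10,7) = 120; no omnivores → C(11,7) = 330.
Add back selections omitting two groups (i.e. drawn from a single group): C(7,7) + C(4,7) + C(3,7) = 1.
By inclusion–exclusion: 3432 − 451 + 1 = 2982.

2982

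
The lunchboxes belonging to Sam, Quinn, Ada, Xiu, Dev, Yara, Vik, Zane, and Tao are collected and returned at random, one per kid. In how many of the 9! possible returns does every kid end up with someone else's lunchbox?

133496

Let Aᵢ be the assignments in which kid i gets their own lunchbox. We want the size of the complement of A₁∪…∪A_9.
By inclusion–exclusion this is Σ_{j=0}^{9} (−1)^j C(9,j)·(9−j)!.
Computing: 362880 − 362880 + 181440 − 60480 + 15120 − 3024 + 504 − 72 + 9 − 1 = 133496.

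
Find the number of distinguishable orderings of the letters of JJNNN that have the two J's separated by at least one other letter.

6

Total arrangements of JJNNN: 5!/(3!·2!) = 10.
Arrangements with the J's together: treat JJ as one letter, giving (4)!/(3!) = 4.
Subtracting, 10 − 4 = 6 arrangements keep the J's apart.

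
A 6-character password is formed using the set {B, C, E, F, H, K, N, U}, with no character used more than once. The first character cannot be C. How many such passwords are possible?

The first character has 8−1 = 7 choices (anything except C).
The remaining 5 characters are filled from the other 7 symbols without repetition: 7 × 6 × 5 × 4 × 3 = 2520.
Total: 7 × 2520 = 17640.

17640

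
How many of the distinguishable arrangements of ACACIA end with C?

Fix C in the last position and arrange the remaining 5 letters.
Those 5 letters have A appearing 3 times, giving (5)!/(3!) = 20.

20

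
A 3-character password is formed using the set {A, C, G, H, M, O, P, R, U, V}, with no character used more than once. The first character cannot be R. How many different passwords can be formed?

The first character has 10−1 = 9 choices (anything except R).
The remaining 2 characters are filled from the other 9 symbols without repetition: 9 × 8 = 72.
Total: 9 × 72 = 648.

648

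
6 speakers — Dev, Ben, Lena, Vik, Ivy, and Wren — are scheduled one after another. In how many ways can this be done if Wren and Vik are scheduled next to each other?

240

Place the 4 others and the Wren-Vik pair as 5 objects in a line; the pair has 2 internal arrangements.
That gives 2 × 5! = 2 × 120 = 240.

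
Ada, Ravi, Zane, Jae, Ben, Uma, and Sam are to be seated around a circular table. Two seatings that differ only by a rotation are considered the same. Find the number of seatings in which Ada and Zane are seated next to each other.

240

Glue Ada and Zane into a block (2 internal orders). Seating 6 units around a circle gives (5)! arrangements.
So 2 × (5)! = 2 × 120 = 240.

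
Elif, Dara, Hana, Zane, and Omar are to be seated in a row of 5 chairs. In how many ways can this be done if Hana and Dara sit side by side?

48

Place the 3 others and the Hana-Dara pair as 4 objects in a line; the pair has 2 internal arrangements.
That gives 2 × 4! = 2 × 24 = 48.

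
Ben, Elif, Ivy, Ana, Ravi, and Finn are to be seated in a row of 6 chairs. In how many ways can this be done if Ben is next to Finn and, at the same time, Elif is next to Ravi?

Treat {Ben,Finn} as one block (2 orders) and {Elif,Ravi} as another (2 orders).
That leaves 4 units to arrange: 2 × 2 × 4! = 4 × 24 = 96.

96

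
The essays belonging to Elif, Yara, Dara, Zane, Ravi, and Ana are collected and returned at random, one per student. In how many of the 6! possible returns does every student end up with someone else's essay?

Count assignments avoiding every fixed point. For any j of the 6 students fixed to their own essay, the other 6−j can be arranged in (6−j)! ways.
By inclusion–exclusion this is Σ_{j=0}^{6} (−1)^j C(6,j)·(6−j)!.
Computing: 720 − 720 + 360 − 120 + 30 − 6 + 1 = 265.

265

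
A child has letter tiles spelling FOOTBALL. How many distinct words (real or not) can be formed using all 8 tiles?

10080

The 8 letters of FOOTBALL have repeats: L appearing twice and O appearing twice.
Dividing 8! = 40320 by 2!·2! = 4 for the repeated letters gives 10080.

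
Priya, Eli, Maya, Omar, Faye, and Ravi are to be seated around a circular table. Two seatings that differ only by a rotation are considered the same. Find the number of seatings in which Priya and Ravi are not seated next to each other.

Without the restriction there are (5)! = 120 seatings.
Those with Priya next to Ravi: fuse the pair into one unit and seat 5 units around a circle — 2·(4)! = 48.
Subtracting, 120 − 48 = 72.

72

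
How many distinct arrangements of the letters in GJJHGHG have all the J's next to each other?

60

Treat the 2 copies of J as a single block. The multiset to arrange is then {JJ, G, G, G, H, H}, 6 items in all.
That gives (6)!/(3!·2!) = 60 arrangements.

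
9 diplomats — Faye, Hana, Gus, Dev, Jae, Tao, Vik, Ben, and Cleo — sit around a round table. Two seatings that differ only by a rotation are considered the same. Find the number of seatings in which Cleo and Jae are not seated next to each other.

Without the restriction there are (8)! = 40320 seatings.
Those with Cleo next to Jae: fuse the pair into one unit and seat 8 units around a circle — 2·(7)! = 10080.
Subtracting, 40320 − 10080 = 30240.

30240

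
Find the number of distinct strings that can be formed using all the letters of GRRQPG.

GRRQPG has 6 letters with G appearing twice and R appearing twice.
The number of distinct arrangements is 6!/(2!·2!) = 720/4 = 180.

180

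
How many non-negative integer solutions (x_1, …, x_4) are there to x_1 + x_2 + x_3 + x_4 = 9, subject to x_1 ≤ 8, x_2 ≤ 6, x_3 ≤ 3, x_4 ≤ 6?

143

By stars and bars, unrestricted non-negative solutions to x_1+…+x_4 = 9 number C(9+3,3) = 220.
Subtract solutions that violate a single cap (substitute x_i' = x_i − (cap_i+1)): x_1 ≥ 9 gives C(3,3) = 1; x_2 ≥ 7 gives C(5,3) = 10; x_3 ≥ 4 gives C(8,3) = 56; x_4 ≥ 7 gives C(5,3) = 10. Together 77.
No two caps can be exceeded simultaneously, so the pair terms are all 0.
By inclusion–exclusion the count is 220 − 77 + 0 = 143.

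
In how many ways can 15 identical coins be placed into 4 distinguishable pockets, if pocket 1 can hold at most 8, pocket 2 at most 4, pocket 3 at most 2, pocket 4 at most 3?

Ignoring the caps, the number of non-negative solutions to x_1+…+x_4 = 15 is C(18,3) = 816.
Subtract solutions that violate a single cap (substitute x_i' = x_i − (cap_i+1)): x_1 ≥ 9 gives C(9,3) = 84; x_2 ≥ 5 gives C(13,3) = 286; x_3 ≥ 3 gives C(15,3) = 455; x_4 ≥ 4 gives C(14,3) = 364. Together 1189.
Add back pairs where two caps are both exceeded: 4 + 20 + 10 + 120 + 84 + 165 = 403.
Subtract triples: 0 + 0 + 0 + 20 = 20.
By inclusion–exclusion the count is 816 − 1189 + 403 − 20 = 10.

10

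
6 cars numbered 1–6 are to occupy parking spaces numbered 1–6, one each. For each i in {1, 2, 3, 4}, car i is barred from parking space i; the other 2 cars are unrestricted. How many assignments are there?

362

Let Aᵢ (for 1 ≤ i ≤ 4) be the placements that put car i in its forbidden parking space. Any j of these fix j positions, leaving (6−j)! ways to fill the rest, and there are C(4,j) ways to pick which j.
By inclusion–exclusion, the number of valid placements is Σ_{j=0}^{4} (−1)^j C(4,j)·(6−j)!.
Computing: 720 − 480 + 144 − 24 + 2 = 362.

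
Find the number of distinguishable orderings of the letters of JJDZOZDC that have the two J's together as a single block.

Treat the 2 copies of J as a single block. The multiset to arrange is then {JJ, C, D, D, O, Z, Z}, 7 items in all.
That gives (7)!/(2!·2!) = 1260 arrangements.

1260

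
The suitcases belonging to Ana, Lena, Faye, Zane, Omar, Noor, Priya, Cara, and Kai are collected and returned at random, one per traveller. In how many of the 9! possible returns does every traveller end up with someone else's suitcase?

133496

Count assignments avoiding every fixed point. For any j of the 9 travellers fixed to their own suitcase, the other 9−j can be arranged in (9−j)! ways.
By inclusion–exclusion this is Σ_{j=0}^{9} (−1)^j C(9,j)·(9−j)!.
Computing: 362880 − 362880 + 181440 − 60480 + 15120 − 3024 + 504 − 72 + 9 − 1 = 133496.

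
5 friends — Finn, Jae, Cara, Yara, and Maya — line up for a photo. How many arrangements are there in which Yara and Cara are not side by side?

72

There are 5! = 120 arrangements in all. If Yara and Cara are adjacent, merging them into one block gives 2·(4)! = 48 arrangements.
Complementary counting: 120 − 48 = 72.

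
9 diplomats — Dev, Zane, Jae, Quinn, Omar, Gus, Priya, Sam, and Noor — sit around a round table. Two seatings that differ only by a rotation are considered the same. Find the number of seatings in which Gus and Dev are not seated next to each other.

All circular seatings of 9 people number (8)! = 40320.
Seatings with Gus beside Dev: treat them as a block with 2 internal orders, giving 2 × (7)! = 10080.
Subtracting, 40320 − 10080 = 30240.

30240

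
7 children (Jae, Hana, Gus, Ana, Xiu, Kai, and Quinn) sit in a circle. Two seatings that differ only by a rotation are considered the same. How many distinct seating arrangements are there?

720

Fix one person's seat to break rotational symmetry; the remaining 6 people can be arranged in (6)! = 720 ways.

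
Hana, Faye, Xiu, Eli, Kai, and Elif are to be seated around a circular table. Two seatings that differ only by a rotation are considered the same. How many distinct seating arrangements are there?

Seat Hana anywhere (absorbing the rotational symmetry), then permute the other 5: (5)! = 120.

120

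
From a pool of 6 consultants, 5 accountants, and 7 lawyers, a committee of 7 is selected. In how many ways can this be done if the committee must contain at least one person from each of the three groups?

28987

With no constraint there are C(18,7) = 31824 possible selections.
Selections missing a whole group: no consultants → C(12,7) = 792; no accountants → C(13,7) = 1716; no lawyers → C(11,7) = 330.
Add back selections omitting two groups (i.e. drawn from a single group): C(6,7) + C(5,7) + C(7,7) = 1.
By inclusion–exclusion: 31824 − 2838 + 1 = 28987.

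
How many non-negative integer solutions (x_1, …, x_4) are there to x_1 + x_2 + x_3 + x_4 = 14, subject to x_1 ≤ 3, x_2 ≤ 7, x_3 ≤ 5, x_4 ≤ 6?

Without the upper bounds there are C(17,3) = 680 ways to split 14 among 4 variables.
Subtract solutions that violate a single cap (substitute x_i' = x_i − (cap_i+1)): x_1 ≥ 4 gives C(13,3) = 286; x_2 ≥ 8 gives C(9,3) = 84; x_3 ≥ 6 gives C(11,3) = 165; x_4 ≥ 7 gives C(10,3) = 120. Together 655.
Add back pairs where two caps are both exceeded: 10 + 35 + 20 + 1 + 0 + 4 = 70.
By inclusion–exclusion the count is 680 − 655 + 70 = 95.

95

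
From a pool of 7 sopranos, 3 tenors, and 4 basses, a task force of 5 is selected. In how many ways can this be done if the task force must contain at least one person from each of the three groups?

Unrestricted: C(14,5) = 2002 ways to pick any 5 of the 14.
Subtract selections that omit an entire group: no sopranos → C(7,5) = 21; no tenors → C(11,5) = 462; no basses → C(10,5) = 252.
Add back selections omitting two groups (i.e. drawn from a single group): C(7,5) + C(3,5) + C(4,5) = 21.
By inclusion–exclusion: 2002 − 735 + 21 = 1288.

1288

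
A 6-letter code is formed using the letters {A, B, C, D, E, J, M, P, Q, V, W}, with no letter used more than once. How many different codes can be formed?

Choose and order 6 of the 11 symbols: the first letter has 11 options, the next 10, and so on down to 6.
11 × 10 × 9 × 8 × 7 × 6 = 332640.

332640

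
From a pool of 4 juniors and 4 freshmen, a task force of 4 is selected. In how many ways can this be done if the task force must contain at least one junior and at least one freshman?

68

Total 4-person selections from all 8: C(8,4) = 70.
Subtract selections that omit an entire group: no juniors → C(4,4) = 1; no freshmen → C(4,4) = 1.
Both groups omitted at once is impossible, so 70 − 2 = 68.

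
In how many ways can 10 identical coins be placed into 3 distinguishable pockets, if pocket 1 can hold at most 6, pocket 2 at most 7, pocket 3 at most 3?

22

Without the upper bounds there are C(12,2) = 66 ways to split 10 among 3 pockets.
Subtract solutions that violate a single cap (substitute x_i' = x_i − (cap_i+1)): x_1 ≥ 7 gives C(5,2) = 10; x_2 ≥ 8 gives C(4,2) = 6; x_3 ≥ 4 gives C(8,2) = 28. Together 44.
No two caps can be exceeded simultaneously, so the pair terms are all 0.
By inclusion–exclusion the count is 66 − 44 + 0 = 22.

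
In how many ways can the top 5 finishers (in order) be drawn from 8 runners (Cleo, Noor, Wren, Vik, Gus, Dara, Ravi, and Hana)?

6720

There are 8 choices for 1st place, 7 for 2nd, and so on down to 4 for position 5.
That gives 8 × 7 × 6 × 5 × 4 = 6720.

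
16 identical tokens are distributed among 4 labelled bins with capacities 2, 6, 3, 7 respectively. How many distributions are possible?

10

Ignoring the caps, the number of non-negative solutions to x_1+…+x_4 = 16 is C(19,3) = 969.
Subtract solutions that violate a single cap (substitute x_i' = x_i − (cap_i+1)): x_1 ≥ 3 gives C(16,3) = 560; x_2 ≥ 7 gives C(12,3) = 220; x_3 ≥ 4 gives C(15,3) = 455; x_4 ≥ 8 gives C(11,3) = 165. Together 1400.
Add back pairs where two caps are both exceeded: 84 + 220 + 56 + 56 + 4 + 35 = 455.
Subtract triples: 10 + 0 + 4 + 0 = 14.
By inclusion–exclusion the count is 969 − 1400 + 455 − 14 = 10.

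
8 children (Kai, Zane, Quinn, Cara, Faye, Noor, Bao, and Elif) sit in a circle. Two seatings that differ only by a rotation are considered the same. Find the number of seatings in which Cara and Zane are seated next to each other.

Treat {Cara, Zane} as one unit (2 internal orders) and seat the resulting 7 units around the table: (6)! circular arrangements.
So 2 × (6)! = 2 × 720 = 1440.

1440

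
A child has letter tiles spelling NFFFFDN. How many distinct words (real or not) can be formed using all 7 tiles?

NFFFFDN has 7 letters with F appearing 4 times and N appearing twice.
The number of distinct arrangements is 7!/(4!·2!) = 5040/48 = 105.

105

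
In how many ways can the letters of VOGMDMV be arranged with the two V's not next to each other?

900

Total arrangements of VOGMDMV: 7!/(2!·2!) = 1260.
If the two V's are adjacent, glue them into one block, leaving 6 items to arrange: (6)!/(2!) = 360 ways.
Hence 1260 − 360 = 900.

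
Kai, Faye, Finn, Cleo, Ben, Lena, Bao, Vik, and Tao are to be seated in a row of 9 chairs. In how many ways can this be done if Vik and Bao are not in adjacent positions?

282240

Of the 9! = 362880 arrangements, those with Vik and Bao adjacent number 2 × 8! = 80640 (treat the pair as a block with 2 internal orders).
So 362880 − 80640 = 282240 arrangements keep them apart.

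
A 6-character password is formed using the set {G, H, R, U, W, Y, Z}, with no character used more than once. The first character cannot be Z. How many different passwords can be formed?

4320

The first character has 7−1 = 6 choices (anything except Z).
The remaining 5 characters are filled from the other 6 symbols without repetition: 6 × 5 × 4 × 3 × 2 = 720.
Total: 6 × 720 = 4320.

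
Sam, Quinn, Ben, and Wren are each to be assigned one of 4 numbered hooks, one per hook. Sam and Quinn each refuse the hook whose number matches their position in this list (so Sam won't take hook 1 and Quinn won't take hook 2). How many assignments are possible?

Let Aᵢ (for i ∈ {1, 2}) be the placements that put person i in their forbidden hook. Any j of these fix j positions, leaving (4−j)! ways to fill the rest, and there are C(2,j) ways to pick which j.
By inclusion–exclusion, the number of valid placements is Σ_{j=0}^{2} (−1)^j C(2,j)·(4−j)!.
Computing: 24 − 12 + 2 = 14.

14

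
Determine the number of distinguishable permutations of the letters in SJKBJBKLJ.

The 9 letters of SJKBJBKLJ have repeats: B appearing twice, J appearing 3 times, and K appearing twice.
So there are 9! / (3!·2!·2!) = 15120 distinguishable arrangements.

15120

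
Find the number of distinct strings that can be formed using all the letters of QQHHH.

10

QQHHH has 5 letters with H appearing 3 times and Q appearing twice.
So there are 5! / (3!·2!) = 10 distinguishable arrangements.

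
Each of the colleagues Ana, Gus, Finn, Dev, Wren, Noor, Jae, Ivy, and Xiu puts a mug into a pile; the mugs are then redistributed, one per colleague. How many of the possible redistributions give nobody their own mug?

Let Aᵢ be the assignments in which colleague i gets their own mug. We want the size of the complement of A₁∪…∪A_9.
By inclusion–exclusion this is Σ_{j=0}^{9} (−1)^j C(9,j)·(9−j)!.
Computing: 362880 − 362880 + 181440 − 60480 + 15120 − 3024 + 504 − 72 + 9 − 1 = 133496.

133496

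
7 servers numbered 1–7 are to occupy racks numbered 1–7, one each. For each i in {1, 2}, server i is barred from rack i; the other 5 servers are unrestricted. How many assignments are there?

3720

Let Aᵢ (for i ∈ {1, 2}) be the placements that put server i in its forbidden rack. Any j of these fix j positions, leaving (7−j)! ways to fill the rest, and there are C(2,j) ways to pick which j.
By inclusion–exclusion, the number of valid placements is Σ_{j=0}^{2} (−1)^j C(2,j)·(7−j)!.
Computing: 5040 − 1440 + 120 = 3720.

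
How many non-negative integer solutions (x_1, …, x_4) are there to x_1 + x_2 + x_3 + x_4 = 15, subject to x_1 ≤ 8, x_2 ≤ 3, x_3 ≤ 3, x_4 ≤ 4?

20

By stars and bars, unrestricted non-negative solutions to x_1+…+x_4 = 15 number C(15+3,3) = 816.
Subtract solutions that violate a single cap (substitute x_i' = x_i − (cap_i+1)): x_1 ≥ 9 gives C(9,3) = 84; x_2 ≥ 4 gives C(14,3) = 364; x_3 ≥ 4 gives C(14,3) = 364; x_4 ≥ 5 gives C(13,3) = 286. Together 1098.
Add back pairs where two caps are both exceeded: 10 + 10 + 4 + 120 + 84 + 84 = 312.
Subtract triples: 0 + 0 + 0 + 10 = 10.
By inclusion–exclusion the count is 816 − 1098 + 312 − 10 = 20.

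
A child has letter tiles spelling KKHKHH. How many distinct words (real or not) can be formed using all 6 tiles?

20

Letter multiplicities in KKHKHH: H×3, K×3.
So there are 6! / (3!·3!) = 20 distinguishable arrangements.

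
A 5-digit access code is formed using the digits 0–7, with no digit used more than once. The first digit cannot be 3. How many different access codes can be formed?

5880

The first digit has 8−1 = 7 choices (anything except 3).
The remaining 4 digits are filled from the other 7 symbols without repetition: 7 × 6 × 5 × 4 = 840.
Total: 7 × 840 = 5880.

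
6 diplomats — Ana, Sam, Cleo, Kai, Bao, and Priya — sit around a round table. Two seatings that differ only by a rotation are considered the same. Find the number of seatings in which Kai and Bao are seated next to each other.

Treat {Kai, Bao} as one unit (2 internal orders) and seat the resulting 5 units around the table: (4)! circular arrangements.
So 2 × (4)! = 2 × 24 = 48.

48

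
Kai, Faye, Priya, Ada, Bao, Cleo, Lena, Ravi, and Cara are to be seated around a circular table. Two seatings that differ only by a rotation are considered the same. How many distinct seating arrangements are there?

Fix one person's seat to break rotational symmetry; the remaining 8 people can be arranged in (8)! = 40320 ways.

40320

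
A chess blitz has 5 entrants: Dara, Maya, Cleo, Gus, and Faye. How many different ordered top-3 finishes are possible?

This is an ordered selection of 3 from 5: P(5,3).
That gives 5 × 4 × 3 = 60.

60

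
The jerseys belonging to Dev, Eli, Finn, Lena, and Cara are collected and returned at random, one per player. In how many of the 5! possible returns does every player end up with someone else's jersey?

This is the derangement count D_5: permutations of 5 items with no fixed point.
By inclusion–exclusion this is Σ_{j=0}^{5} (−1)^j C(5,j)·(5−j)!.
Computing: 120 − 120 + 60 − 20 + 5 − 1 = 44.

44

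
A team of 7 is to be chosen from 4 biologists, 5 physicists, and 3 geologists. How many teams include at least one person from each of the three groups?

With no constraint there are C(12,7) = 792 possible selections.
Selections missing a whole group: no biologists → C(8,7) = 8; no physicists → C(7,7) = 1; no geologists → C(9,7) = 36.
Add back selections omitting two groups (i.e. drawn from a single group): C(4,7) + C(5,7) + C(3,7) = 0.
By inclusion–exclusion: 792 − 45 + 0 = 747.

747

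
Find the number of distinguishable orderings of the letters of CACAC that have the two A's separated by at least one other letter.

6

Total arrangements of CACAC: 5!/(3!·2!) = 10.
Arrangements with the A's together: treat AA as one letter, giving (4)!/(3!) = 4.
Subtracting, 10 − 4 = 6 arrangements keep the A's apart.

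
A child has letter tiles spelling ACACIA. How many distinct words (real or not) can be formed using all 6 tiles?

The 6 letters of ACACIA have repeats: A appearing 3 times and C appearing twice.
The number of distinct arrangements is 6!/(3!·2!) = 720/12 = 60.

60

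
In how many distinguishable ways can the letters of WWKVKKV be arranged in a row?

210

The 7 letters of WWKVKKV have repeats: K appearing 3 times, V appearing twice, and W appearing twice.
So there are 7! / (3!·2!·2!) = 210 distinguishable arrangements.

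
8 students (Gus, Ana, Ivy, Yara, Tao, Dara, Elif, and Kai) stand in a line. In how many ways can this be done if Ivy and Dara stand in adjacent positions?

Treat {Ivy, Dara} as a single unit. There are 7 units to order, and the pair itself can be ordered 2 ways.
That gives 2 × 7! = 2 × 5040 = 10080.

10080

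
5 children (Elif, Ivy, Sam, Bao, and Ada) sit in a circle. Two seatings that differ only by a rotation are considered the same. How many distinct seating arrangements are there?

Fix one person's seat to break rotational symmetry; the remaining 4 people can be arranged in (4)! = 24 ways.

24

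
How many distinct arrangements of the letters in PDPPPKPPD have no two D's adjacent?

196

There are 9!/(6!·2!) = 252 arrangements of PDPPPKPPD in total.
Arrangements with the D's together: treat DD as one letter, giving (8)!/(6!) = 56.
Subtracting, 252 − 56 = 196 arrangements keep the D's apart.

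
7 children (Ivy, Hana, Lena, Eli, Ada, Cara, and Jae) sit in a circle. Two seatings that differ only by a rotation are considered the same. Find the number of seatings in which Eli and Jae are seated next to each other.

240

Glue Eli and Jae into a block (2 internal orders). Seating 6 units around a circle gives (5)! arrangements.
So 2 × (5)! = 2 × 120 = 240.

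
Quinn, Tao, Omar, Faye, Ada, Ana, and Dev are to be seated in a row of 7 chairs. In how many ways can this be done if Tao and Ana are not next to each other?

Of the 7! = 5040 arrangements, those with Tao and Ana adjacent number 2 × 6! = 1440 (treat the pair as a block with 2 internal orders).
Complementary counting: 5040 − 1440 = 3600.

3600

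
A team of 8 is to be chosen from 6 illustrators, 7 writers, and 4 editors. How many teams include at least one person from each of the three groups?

22813

Unrestricted: C(17,8) = 24310 ways to pick any 8 of the 17.
Subtract selections that omit an entire group: no illustrators → C(11,8) = 165; no writers → C(10,8) = 45; no editors → C(13,8) = 1287.
Add back selections omitting two groups (i.e. drawn from a single group): C(6,8) + C(7,8) + C(4,8) = 0.
By inclusion–exclusion: 24310 − 1497 + 0 = 22813.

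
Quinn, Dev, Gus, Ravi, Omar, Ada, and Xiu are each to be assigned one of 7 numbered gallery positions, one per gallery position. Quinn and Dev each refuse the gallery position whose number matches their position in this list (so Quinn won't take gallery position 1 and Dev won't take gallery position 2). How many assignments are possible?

3720

Let Aᵢ (for i ∈ {1, 2}) be the placements that put person i in their forbidden gallery position. Any j of these fix j positions, leaving (7−j)! ways to fill the rest, and there are C(2,j) ways to pick which j.
By inclusion–exclusion, the number of valid placements is Σ_{j=0}^{2} (−1)^j C(2,j)·(7−j)!.
Computing: 5040 − 1440 + 120 = 3720.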